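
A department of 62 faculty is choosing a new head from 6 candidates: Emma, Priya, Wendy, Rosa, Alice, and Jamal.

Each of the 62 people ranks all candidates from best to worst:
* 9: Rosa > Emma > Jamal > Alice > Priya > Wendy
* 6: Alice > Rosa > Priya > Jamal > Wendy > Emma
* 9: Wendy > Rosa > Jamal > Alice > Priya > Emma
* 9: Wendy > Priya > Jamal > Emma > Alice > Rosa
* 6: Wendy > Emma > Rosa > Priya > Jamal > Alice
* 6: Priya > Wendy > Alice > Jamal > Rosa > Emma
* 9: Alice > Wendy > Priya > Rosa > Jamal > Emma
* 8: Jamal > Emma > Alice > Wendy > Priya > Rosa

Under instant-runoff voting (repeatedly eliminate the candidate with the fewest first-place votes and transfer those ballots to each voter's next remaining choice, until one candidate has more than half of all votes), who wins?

Alice

Round 1: Emma 0, Priya 6, Wendy 24, Rosa 9, Alice 15, Jamal 8. Emma eliminated.
Round 2: Priya 6, Wendy 24, Rosa 9, Alice 15, Jamal 8. Priya eliminated.
Round 3: Wendy 30, Rosa 9, Alice 15, Jamal 8. Jamal eliminated.
Round 4: Wendy 30, Rosa 9, Alice 23. Rosa eliminated.
Round 5: Wendy 30, Alice 32. Alice has a majority (≥32).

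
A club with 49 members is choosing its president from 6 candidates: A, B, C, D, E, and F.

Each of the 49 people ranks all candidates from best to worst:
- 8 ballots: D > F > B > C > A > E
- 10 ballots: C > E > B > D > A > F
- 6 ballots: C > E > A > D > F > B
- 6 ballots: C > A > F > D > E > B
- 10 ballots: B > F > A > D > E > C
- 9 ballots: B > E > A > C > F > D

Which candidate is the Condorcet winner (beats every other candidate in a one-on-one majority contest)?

B

B vs A: 37–12
B vs C: 27–22
B vs D: 29–20
B vs E: 27–22
B vs F: 29–20
B beats every other candidate.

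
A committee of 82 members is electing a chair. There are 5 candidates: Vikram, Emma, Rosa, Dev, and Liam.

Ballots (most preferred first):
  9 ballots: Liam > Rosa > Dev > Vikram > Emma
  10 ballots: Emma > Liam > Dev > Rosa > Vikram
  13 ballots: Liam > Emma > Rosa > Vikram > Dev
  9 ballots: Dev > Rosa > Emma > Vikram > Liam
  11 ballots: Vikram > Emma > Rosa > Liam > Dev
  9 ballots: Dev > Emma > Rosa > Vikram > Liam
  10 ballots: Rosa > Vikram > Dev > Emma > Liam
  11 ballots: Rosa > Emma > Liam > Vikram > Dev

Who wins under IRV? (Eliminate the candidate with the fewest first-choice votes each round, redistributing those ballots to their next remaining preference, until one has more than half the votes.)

Rosa

Round 1: Vikram 11, Emma 10, Rosa 21, Dev 18, Liam 22. Emma eliminated.
Round 2: Vikram 11, Rosa 21, Dev 18, Liam 32. Vikram eliminated.
Round 3: Rosa 32, Dev 18, Liam 32. Dev eliminated.
Round 4: Rosa 50, Liam 32. Rosa has a majority (≥42).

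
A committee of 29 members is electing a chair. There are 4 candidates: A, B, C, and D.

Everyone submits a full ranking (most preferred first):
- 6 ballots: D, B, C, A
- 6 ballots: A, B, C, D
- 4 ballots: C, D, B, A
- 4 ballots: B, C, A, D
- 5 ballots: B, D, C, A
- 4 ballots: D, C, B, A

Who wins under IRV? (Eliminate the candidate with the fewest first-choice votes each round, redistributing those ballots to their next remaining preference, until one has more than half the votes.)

B

Round 1: A 6, B 9, C 4, D 10. C eliminated.
Round 2: A 6, B 9, D 14. A eliminated.
Round 3: B 15, D 14. B has a majority (≥15).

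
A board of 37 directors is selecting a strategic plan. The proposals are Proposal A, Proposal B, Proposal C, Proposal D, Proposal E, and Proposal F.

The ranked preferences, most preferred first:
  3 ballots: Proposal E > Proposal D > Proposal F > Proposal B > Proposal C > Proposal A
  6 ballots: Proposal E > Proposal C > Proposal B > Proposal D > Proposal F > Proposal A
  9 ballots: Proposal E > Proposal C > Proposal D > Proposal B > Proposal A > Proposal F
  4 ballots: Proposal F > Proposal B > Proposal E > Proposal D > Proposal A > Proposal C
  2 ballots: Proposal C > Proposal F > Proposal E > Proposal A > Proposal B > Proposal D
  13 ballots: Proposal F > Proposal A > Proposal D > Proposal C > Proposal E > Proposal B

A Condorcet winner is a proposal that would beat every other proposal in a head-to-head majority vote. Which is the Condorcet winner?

Proposal F

Proposal F vs Proposal A: 28–9
Proposal F vs Proposal B: 22–15
Proposal F vs Proposal C: 20–17
Proposal F vs Proposal D: 19–18
Proposal F vs Proposal E: 19–18
Proposal F beats every other proposal.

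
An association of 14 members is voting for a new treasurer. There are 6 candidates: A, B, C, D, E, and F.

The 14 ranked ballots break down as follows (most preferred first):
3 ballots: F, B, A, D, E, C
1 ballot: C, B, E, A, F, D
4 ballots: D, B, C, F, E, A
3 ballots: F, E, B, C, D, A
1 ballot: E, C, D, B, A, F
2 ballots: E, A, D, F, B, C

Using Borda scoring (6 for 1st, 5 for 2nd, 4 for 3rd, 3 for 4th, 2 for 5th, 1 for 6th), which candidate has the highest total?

A: 3×4 + 1×3 + 4×1 + 3×1 + 1×2 + 2×5 = 34
B: 3×5 + 1×5 + 4×5 + 3×4 + 1×3 + 2×2 = 59
C: 3×1 + 1×6 + 4×4 + 3×3 + 1×5 + 2×1 = 41
D: 3×3 + 1×1 + 4×6 + 3×2 + 1×4 + 2×4 = 52
E: 3×2 + 1×4 + 4×2 + 3×5 + 1×6 + 2×6 = 51
F: 3×6 + 1×2 + 4×3 + 3×6 + 1×1 + 2×3 = 57

B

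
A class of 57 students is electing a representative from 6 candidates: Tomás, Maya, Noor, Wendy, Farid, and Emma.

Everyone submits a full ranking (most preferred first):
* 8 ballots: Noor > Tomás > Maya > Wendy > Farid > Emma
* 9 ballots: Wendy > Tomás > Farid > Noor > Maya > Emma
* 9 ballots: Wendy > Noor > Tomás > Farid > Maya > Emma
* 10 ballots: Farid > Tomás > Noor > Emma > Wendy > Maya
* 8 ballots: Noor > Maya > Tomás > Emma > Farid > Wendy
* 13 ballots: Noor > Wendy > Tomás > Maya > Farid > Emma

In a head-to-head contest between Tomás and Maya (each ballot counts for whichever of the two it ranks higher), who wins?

Tomás is ranked above Maya on 49 ballots; Maya above Tomás on 8.

Tomás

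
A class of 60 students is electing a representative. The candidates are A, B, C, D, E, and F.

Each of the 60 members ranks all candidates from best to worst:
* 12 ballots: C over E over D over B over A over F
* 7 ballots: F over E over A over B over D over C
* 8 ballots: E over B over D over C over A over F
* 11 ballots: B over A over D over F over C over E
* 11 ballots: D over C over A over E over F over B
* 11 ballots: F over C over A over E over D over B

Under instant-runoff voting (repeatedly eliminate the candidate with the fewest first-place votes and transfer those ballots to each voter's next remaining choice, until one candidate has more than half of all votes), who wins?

Round 1: A 0, B 11, C 12, D 11, E 8, F 18. A eliminated.
Round 2: B 11, C 12, D 11, E 8, F 18. E eliminated.
Round 3: B 19, C 12, D 11, F 18. D eliminated.
Round 4: B 19, C 23, F 18. F eliminated.
Round 5: B 26, C 34. C has a majority (≥31).

C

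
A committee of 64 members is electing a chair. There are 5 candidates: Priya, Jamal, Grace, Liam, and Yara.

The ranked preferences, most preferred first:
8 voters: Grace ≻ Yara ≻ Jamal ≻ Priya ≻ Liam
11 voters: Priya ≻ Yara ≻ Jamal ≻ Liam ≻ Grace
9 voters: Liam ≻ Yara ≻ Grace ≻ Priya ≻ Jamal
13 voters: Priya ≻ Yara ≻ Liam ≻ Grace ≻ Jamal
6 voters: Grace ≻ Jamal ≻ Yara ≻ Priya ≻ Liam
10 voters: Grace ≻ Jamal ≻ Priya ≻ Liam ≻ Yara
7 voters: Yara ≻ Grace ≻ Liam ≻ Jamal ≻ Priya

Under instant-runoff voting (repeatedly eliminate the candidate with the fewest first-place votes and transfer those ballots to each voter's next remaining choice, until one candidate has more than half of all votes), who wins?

Grace

Round 1: Priya 24, Jamal 0, Grace 24, Liam 9, Yara 7. Jamal eliminated.
Round 2: Priya 24, Grace 24, Liam 9, Yara 7. Yara eliminated.
Round 3: Priya 24, Grace 31, Liam 9. Liam eliminated.
Round 4: Priya 24, Grace 40. Grace has a majority (≥33).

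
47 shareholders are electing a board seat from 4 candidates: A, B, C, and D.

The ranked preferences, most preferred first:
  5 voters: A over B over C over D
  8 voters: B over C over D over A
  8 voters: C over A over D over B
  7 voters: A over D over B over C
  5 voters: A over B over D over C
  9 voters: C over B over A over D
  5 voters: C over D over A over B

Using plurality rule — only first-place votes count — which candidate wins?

First-place votes: A 17, B 8, C 22, D 0.

C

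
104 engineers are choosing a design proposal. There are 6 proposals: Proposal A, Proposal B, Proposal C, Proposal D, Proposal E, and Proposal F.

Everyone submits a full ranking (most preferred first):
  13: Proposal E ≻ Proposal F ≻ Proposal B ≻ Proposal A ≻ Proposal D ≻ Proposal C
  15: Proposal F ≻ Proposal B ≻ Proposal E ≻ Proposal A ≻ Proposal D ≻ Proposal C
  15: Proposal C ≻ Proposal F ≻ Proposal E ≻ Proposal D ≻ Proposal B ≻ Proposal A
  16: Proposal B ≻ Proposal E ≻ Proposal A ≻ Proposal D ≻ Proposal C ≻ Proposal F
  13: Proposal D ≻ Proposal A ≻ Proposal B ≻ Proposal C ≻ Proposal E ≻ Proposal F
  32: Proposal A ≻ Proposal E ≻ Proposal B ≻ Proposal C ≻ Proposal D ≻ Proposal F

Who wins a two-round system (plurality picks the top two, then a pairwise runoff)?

Round 1 first-place votes: Proposal A 32, Proposal B 16, Proposal C 15, Proposal D 13, Proposal E 13, Proposal F 15. Proposal A and Proposal B advance.
Runoff: Proposal A is ranked above Proposal B on 45 ballots, Proposal B above Proposal A on 59.

Proposal B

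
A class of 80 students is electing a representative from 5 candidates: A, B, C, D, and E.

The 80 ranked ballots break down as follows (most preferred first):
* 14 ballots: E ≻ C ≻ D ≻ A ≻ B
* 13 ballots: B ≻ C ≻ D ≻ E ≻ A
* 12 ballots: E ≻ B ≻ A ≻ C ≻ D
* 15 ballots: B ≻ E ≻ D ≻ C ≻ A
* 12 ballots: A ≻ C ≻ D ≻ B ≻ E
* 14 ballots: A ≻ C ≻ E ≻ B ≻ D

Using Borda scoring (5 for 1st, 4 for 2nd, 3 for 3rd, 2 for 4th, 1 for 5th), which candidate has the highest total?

A: 14×2 + 13×1 + 12×3 + 15×1 + 12×5 + 14×5 = 222
B: 14×1 + 13×5 + 12×4 + 15×5 + 12×2 + 14×2 = 254
C: 14×4 + 13×4 + 12×2 + 15×2 + 12×4 + 14×4 = 266
D: 14×3 + 13×3 + 12×1 + 15×3 + 12×3 + 14×1 = 188
E: 14×5 + 13×2 + 12×5 + 15×4 + 12×1 + 14×3 = 270

E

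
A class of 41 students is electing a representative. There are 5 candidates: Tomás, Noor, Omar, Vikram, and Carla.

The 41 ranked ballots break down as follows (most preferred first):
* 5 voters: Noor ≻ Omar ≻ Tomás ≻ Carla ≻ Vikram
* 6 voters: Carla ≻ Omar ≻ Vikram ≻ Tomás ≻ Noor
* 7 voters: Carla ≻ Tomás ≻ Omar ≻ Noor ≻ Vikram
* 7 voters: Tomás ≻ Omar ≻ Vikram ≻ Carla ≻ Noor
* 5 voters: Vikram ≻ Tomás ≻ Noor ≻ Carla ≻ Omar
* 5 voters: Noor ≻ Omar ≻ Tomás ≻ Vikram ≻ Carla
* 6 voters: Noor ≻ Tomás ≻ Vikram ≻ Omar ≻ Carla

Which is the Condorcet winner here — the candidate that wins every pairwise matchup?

Tomás

Tomás vs Noor: 25–16
Tomás vs Omar: 25–16
Tomás vs Vikram: 30–11
Tomás vs Carla: 28–13
Tomás beats every other candidate.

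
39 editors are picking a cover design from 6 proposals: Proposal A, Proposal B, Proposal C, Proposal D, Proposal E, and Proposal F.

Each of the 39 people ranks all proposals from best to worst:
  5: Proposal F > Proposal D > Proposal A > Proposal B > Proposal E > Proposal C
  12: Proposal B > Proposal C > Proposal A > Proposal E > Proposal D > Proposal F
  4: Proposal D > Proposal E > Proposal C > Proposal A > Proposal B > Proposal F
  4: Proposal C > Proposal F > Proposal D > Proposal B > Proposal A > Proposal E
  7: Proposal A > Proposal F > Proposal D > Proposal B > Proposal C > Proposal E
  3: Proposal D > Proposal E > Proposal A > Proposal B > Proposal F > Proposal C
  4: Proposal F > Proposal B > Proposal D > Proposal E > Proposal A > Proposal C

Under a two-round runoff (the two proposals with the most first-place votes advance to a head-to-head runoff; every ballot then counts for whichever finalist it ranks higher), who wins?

Round 1 first-place votes: Proposal A 7, Proposal B 12, Proposal C 4, Proposal D 7, Proposal E 0, Proposal F 9. Proposal B and Proposal F advance.
Runoff: Proposal B is ranked above Proposal F on 19 ballots, Proposal F above Proposal B on 20.

Proposal F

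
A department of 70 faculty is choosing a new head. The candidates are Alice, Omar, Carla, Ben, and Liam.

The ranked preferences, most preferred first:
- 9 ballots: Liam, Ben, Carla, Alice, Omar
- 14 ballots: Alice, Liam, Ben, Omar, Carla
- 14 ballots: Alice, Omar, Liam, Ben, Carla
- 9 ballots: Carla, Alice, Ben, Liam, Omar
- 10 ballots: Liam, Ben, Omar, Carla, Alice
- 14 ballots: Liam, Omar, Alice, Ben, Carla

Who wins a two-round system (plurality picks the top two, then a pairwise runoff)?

Round 1 first-place votes: Alice 28, Omar 0, Carla 9, Ben 0, Liam 33. Liam and Alice advance.
Runoff: Liam is ranked above Alice on 33 ballots, Alice above Liam on 37.

Alice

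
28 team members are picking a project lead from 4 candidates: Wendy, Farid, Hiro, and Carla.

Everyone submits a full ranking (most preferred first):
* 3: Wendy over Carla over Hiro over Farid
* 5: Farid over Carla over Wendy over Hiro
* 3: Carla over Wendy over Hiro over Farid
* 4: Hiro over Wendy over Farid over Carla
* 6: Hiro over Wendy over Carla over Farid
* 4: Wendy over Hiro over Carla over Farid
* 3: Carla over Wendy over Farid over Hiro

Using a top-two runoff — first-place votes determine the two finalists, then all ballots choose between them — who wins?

Wendy

Round 1 first-place votes: Wendy 7, Farid 5, Hiro 10, Carla 6. Hiro and Wendy advance.
Runoff: Hiro is ranked above Wendy on 10 ballots, Wendy above Hiro on 18.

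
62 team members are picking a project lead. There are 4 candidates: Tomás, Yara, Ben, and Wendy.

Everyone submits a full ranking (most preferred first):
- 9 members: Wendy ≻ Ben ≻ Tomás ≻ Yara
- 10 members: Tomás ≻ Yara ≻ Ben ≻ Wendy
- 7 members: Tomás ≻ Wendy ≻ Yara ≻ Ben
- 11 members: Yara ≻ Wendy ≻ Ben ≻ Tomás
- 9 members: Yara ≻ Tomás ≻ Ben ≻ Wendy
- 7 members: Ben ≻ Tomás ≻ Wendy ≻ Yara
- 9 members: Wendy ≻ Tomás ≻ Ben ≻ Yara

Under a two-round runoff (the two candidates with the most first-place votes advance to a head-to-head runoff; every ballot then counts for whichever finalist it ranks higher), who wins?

Wendy

Round 1 first-place votes: Tomás 17, Yara 20, Ben 7, Wendy 18. Yara and Wendy advance.
Runoff: Yara is ranked above Wendy on 30 ballots, Wendy above Yara on 32.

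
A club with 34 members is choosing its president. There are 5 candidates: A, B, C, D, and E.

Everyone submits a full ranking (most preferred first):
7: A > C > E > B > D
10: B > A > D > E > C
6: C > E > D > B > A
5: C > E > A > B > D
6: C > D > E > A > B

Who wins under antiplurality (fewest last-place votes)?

Last-place votes: A 6, B 6, C 10, D 12, E 0.

E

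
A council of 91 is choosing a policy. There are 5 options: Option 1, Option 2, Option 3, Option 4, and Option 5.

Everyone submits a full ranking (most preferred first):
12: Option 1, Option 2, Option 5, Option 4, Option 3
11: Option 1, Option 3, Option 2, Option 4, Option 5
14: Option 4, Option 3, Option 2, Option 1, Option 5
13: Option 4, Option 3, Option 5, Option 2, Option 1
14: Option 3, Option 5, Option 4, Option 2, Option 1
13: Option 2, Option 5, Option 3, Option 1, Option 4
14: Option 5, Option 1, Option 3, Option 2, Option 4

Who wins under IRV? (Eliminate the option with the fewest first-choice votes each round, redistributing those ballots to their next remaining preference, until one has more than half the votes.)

Option 5

Round 1: Option 1 23, Option 2 13, Option 3 14, Option 4 27, Option 5 14. Option 2 eliminated.
Round 2: Option 1 23, Option 3 14, Option 4 27, Option 5 27. Option 3 eliminated.
Round 3: Option 1 23, Option 4 27, Option 5 41. Option 1 eliminated.
Round 4: Option 4 38, Option 5 53. Option 5 has a majority (≥46).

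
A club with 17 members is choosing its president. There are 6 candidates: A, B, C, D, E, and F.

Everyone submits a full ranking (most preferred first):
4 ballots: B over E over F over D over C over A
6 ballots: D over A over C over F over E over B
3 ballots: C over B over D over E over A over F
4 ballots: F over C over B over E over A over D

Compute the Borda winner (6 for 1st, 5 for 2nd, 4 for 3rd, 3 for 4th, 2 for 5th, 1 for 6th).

A: 4×1 + 6×5 + 3×2 + 4×2 = 48
B: 4×6 + 6×1 + 3×5 + 4×4 = 61
C: 4×2 + 6×4 + 3×6 + 4×5 = 70
D: 4×3 + 6×6 + 3×4 + 4×1 = 64
E: 4×5 + 6×2 + 3×3 + 4×3 = 53
F: 4×4 + 6×3 + 3×1 + 4×6 = 61

C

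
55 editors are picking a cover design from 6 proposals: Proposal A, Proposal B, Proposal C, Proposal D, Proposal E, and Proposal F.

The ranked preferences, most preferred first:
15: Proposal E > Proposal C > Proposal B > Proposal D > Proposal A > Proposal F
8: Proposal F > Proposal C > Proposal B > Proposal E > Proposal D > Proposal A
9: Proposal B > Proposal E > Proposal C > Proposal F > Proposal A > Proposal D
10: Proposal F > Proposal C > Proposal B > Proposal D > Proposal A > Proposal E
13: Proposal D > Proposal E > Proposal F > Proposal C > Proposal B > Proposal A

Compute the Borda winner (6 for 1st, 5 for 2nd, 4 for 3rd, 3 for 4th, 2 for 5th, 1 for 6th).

Proposal A: 15×2 + 8×1 + 9×2 + 10×2 + 13×1 = 89
Proposal B: 15×4 + 8×4 + 9×6 + 10×4 + 13×2 = 212
Proposal C: 15×5 + 8×5 + 9×4 + 10×5 + 13×3 = 240
Proposal D: 15×3 + 8×2 + 9×1 + 10×3 + 13×6 = 178
Proposal E: 15×6 + 8×3 + 9×5 + 10×1 + 13×5 = 234
Proposal F: 15×1 + 8×6 + 9×3 + 10×6 + 13×4 = 202

Proposal C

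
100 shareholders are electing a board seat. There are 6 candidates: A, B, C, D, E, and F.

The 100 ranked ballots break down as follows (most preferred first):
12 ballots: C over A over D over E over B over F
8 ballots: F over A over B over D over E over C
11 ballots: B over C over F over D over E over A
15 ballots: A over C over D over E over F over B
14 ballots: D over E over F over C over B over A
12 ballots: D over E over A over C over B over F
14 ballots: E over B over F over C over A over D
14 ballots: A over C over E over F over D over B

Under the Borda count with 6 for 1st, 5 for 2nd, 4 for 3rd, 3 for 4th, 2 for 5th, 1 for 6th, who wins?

C

A: 12×5 + 8×5 + 11×1 + 15×6 + 14×1 + 12×4 + 14×2 + 14×6 = 375
B: 12×2 + 8×4 + 11×6 + 15×1 + 14×2 + 12×2 + 14×5 + 14×1 = 273
C: 12×6 + 8×1 + 11×5 + 15×5 + 14×3 + 12×3 + 14×3 + 14×5 = 400
D: 12×4 + 8×3 + 11×3 + 15×4 + 14×6 + 12×6 + 14×1 + 14×2 = 363
E: 12×3 + 8×2 + 11×2 + 15×3 + 14×5 + 12×5 + 14×6 + 14×4 = 389
F: 12×1 + 8×6 + 11×4 + 15×2 + 14×4 + 12×1 + 14×4 + 14×3 = 300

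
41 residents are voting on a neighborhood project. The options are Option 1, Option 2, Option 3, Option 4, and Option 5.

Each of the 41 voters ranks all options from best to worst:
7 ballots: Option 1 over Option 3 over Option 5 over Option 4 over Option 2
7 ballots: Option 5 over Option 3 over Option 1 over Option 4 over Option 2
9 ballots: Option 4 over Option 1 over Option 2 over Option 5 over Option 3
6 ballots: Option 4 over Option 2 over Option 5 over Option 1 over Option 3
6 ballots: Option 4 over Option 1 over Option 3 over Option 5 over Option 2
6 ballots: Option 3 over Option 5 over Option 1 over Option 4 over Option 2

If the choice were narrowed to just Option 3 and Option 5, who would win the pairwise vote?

Option 5

Option 3 is ranked above Option 5 on 19 ballots; Option 5 above Option 3 on 22.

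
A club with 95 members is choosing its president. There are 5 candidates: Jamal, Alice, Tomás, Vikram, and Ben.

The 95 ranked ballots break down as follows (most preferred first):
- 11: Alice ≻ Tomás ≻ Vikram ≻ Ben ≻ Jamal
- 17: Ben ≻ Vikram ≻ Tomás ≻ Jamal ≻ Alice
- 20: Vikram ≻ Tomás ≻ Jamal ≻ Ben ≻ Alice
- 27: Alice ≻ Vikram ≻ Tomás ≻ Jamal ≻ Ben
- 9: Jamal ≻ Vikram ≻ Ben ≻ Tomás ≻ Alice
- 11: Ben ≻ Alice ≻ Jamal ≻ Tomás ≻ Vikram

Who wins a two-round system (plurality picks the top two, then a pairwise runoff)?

Round 1 first-place votes: Jamal 9, Alice 38, Tomás 0, Vikram 20, Ben 28. Alice and Ben advance.
Runoff: Alice is ranked above Ben on 38 ballots, Ben above Alice on 57.

Ben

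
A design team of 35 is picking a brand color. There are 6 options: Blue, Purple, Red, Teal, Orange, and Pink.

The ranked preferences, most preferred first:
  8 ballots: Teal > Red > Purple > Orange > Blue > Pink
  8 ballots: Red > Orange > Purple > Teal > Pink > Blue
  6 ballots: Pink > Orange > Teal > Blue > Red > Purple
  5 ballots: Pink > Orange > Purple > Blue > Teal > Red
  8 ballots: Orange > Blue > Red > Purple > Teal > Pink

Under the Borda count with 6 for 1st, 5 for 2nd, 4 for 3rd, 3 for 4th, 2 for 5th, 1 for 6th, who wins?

Orange

Blue: 8×2 + 8×1 + 6×3 + 5×3 + 8×5 = 97
Purple: 8×4 + 8×4 + 6×1 + 5×4 + 8×3 = 114
Red: 8×5 + 8×6 + 6×2 + 5×1 + 8×4 = 137
Teal: 8×6 + 8×3 + 6×4 + 5×2 + 8×2 = 122
Orange: 8×3 + 8×5 + 6×5 + 5×5 + 8×6 = 167
Pink: 8×1 + 8×2 + 6×6 + 5×6 + 8×1 = 98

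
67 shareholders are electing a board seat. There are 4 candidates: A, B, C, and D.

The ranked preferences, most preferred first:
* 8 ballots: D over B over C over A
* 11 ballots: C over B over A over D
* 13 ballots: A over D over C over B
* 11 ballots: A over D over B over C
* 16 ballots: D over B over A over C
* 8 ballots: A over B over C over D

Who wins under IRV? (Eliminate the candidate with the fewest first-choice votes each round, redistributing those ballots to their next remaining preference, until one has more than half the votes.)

Round 1: A 32, B 0, C 11, D 24. B eliminated.
Round 2: A 32, C 11, D 24. C eliminated.
Round 3: A 43, D 24. A has a majority (≥34).

A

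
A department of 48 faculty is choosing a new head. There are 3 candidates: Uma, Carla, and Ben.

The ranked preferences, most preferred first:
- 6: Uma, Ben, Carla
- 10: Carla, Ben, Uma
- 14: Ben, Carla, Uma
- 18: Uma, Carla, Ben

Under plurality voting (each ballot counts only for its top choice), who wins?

First-place votes: Uma 24, Carla 10, Ben 14.

Uma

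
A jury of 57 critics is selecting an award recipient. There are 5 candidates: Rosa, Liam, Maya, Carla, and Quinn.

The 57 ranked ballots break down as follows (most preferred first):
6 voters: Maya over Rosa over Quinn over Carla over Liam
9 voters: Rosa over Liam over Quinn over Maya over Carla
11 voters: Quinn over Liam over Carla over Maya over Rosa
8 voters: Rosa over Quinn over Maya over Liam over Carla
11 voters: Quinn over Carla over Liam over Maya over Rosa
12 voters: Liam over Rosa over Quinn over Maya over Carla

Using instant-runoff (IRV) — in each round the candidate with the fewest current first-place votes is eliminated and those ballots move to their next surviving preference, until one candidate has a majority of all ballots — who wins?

Round 1: Rosa 17, Liam 12, Maya 6, Carla 0, Quinn 22. Carla eliminated.
Round 2: Rosa 17, Liam 12, Maya 6, Quinn 22. Maya eliminated.
Round 3: Rosa 23, Liam 12, Quinn 22. Liam eliminated.
Round 4: Rosa 35, Quinn 22. Rosa has a majority (≥29).

Rosa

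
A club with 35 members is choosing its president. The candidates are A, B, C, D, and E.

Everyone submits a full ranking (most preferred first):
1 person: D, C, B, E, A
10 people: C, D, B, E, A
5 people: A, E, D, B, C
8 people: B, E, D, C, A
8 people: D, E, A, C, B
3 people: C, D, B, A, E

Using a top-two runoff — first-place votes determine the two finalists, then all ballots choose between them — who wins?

D

Round 1 first-place votes: A 5, B 8, C 13, D 9, E 0. C and D advance.
Runoff: C is ranked above D on 13 ballots, D above C on 22.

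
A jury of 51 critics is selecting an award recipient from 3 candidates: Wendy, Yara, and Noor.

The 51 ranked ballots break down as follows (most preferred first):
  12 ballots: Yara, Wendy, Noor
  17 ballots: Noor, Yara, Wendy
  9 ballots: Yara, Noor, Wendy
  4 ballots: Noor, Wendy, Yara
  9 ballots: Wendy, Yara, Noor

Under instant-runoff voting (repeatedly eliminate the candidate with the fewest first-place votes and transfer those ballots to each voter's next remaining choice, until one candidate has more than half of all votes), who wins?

Round 1: Wendy 9, Yara 21, Noor 21. Wendy eliminated.
Round 2: Yara 30, Noor 21. Yara has a majority (≥26).

Yara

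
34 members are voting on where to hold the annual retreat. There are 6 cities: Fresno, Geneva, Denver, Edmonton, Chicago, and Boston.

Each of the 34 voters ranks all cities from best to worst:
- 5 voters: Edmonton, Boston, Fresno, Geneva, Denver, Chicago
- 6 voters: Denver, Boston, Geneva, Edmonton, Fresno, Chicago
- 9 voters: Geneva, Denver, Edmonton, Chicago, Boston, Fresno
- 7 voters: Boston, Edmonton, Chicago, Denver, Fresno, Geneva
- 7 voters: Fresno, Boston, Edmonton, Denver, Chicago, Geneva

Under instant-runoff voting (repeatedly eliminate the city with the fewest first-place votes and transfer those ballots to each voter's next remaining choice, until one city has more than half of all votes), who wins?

Boston

Round 1: Fresno 7, Geneva 9, Denver 6, Edmonton 5, Chicago 0, Boston 7. Chicago eliminated.
Round 2: Fresno 7, Geneva 9, Denver 6, Edmonton 5, Boston 7. Edmonton eliminated.
Round 3: Fresno 7, Geneva 9, Denver 6, Boston 12. Denver eliminated.
Round 4: Fresno 7, Geneva 9, Boston 18. Boston has a majority (≥18).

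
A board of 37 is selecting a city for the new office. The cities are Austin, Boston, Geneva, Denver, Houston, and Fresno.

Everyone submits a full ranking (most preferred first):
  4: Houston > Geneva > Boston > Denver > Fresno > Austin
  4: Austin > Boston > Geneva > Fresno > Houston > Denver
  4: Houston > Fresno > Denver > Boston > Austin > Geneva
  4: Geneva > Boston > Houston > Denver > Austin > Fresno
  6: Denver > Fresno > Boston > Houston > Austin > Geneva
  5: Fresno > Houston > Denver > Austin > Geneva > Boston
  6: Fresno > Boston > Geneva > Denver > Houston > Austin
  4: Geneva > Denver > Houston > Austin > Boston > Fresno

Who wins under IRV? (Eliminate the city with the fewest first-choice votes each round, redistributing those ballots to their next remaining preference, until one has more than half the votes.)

Fresno

Round 1: Austin 4, Boston 0, Geneva 8, Denver 6, Houston 8, Fresno 11. Boston eliminated.
Round 2: Austin 4, Geneva 8, Denver 6, Houston 8, Fresno 11. Austin eliminated.
Round 3: Geneva 12, Denver 6, Houston 8, Fresno 11. Denver eliminated.
Round 4: Geneva 12, Houston 8, Fresno 17. Houston eliminated.
Round 5: Geneva 16, Fresno 21. Fresno has a majority (≥19).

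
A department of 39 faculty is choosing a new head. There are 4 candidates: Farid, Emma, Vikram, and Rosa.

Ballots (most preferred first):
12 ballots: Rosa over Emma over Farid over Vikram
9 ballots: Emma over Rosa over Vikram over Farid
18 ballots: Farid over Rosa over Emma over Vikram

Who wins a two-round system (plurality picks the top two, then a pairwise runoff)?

Round 1 first-place votes: Farid 18, Emma 9, Vikram 0, Rosa 12. Farid and Rosa advance.
Runoff: Farid is ranked above Rosa on 18 ballots, Rosa above Farid on 21.

Rosa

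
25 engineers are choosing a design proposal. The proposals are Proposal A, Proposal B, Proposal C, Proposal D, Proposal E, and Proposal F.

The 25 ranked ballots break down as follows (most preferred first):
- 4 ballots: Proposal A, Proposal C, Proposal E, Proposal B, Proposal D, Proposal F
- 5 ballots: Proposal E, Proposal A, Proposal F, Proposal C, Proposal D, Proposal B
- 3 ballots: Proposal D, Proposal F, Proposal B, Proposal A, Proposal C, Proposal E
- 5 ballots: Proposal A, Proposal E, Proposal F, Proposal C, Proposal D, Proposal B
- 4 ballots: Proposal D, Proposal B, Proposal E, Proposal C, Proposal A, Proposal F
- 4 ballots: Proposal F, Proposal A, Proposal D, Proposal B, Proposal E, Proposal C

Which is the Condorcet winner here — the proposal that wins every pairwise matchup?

Proposal A

Proposal A vs Proposal B: 18–7
Proposal A vs Proposal C: 21–4
Proposal A vs Proposal D: 18–7
Proposal A vs Proposal E: 16–9
Proposal A vs Proposal F: 18–7
Proposal A beats every other proposal.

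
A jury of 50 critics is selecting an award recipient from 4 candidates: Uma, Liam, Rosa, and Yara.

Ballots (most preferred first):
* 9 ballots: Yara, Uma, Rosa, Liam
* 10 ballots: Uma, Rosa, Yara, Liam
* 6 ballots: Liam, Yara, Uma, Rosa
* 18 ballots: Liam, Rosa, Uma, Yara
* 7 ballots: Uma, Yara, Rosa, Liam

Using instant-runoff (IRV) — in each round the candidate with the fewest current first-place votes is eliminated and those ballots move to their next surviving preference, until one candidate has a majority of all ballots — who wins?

Uma

Round 1: Uma 17, Liam 24, Rosa 0, Yara 9. Rosa eliminated.
Round 2: Uma 17, Liam 24, Yara 9. Yara eliminated.
Round 3: Uma 26, Liam 24. Uma has a majority (≥26).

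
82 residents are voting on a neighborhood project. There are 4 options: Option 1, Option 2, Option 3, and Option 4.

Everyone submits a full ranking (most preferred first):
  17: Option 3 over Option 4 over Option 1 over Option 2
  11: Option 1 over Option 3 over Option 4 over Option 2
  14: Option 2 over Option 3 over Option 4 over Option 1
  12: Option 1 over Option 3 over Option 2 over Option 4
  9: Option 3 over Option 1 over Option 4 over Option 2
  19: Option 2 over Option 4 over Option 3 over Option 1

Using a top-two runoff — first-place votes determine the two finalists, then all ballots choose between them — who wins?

Round 1 first-place votes: Option 1 23, Option 2 33, Option 3 26, Option 4 0. Option 2 and Option 3 advance.
Runoff: Option 2 is ranked above Option 3 on 33 ballots, Option 3 above Option 2 on 49.

Option 3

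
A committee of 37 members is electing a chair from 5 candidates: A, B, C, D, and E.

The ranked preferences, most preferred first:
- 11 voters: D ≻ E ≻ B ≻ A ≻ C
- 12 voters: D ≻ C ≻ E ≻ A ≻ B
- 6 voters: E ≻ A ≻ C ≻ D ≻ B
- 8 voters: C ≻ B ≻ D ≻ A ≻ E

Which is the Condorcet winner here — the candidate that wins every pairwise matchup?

D vs A: 31–6
D vs B: 29–8
D vs C: 23–14
D vs E: 31–6
D beats every other candidate.

D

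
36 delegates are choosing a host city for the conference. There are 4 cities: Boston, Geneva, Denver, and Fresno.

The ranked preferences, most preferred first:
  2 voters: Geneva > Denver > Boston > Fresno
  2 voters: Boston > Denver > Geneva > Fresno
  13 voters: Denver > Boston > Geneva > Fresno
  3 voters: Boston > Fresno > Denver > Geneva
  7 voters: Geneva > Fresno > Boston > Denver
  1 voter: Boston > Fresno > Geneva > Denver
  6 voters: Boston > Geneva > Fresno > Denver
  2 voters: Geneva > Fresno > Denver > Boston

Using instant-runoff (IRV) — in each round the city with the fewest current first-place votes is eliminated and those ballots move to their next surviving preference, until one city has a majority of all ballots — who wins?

Boston

Round 1: Boston 12, Geneva 11, Denver 13, Fresno 0. Fresno eliminated.
Round 2: Boston 12, Geneva 11, Denver 13. Geneva eliminated.
Round 3: Boston 19, Denver 17. Boston has a majority (≥19).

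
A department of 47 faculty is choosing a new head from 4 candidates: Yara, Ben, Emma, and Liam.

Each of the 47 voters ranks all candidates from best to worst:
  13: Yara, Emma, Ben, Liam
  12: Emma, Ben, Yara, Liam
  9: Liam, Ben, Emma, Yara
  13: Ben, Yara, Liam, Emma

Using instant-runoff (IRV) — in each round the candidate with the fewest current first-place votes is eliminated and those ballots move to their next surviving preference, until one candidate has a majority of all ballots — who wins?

Ben

Round 1: Yara 13, Ben 13, Emma 12, Liam 9. Liam eliminated.
Round 2: Yara 13, Ben 22, Emma 12. Emma eliminated.
Round 3: Yara 13, Ben 34. Ben has a majority (≥24).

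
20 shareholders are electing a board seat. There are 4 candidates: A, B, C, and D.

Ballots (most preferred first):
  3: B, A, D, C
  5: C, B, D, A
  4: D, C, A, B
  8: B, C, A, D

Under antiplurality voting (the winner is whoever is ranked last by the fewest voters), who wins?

Last-place votes: A 5, B 4, C 3, D 8.

C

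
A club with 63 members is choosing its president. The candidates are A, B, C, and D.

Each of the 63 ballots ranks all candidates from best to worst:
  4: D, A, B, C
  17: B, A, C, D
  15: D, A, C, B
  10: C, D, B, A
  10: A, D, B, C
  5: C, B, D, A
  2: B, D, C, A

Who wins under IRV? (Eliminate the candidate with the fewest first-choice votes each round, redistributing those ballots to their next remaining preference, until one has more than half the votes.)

Round 1: A 10, B 19, C 15, D 19. A eliminated.
Round 2: B 19, C 15, D 29. C eliminated.
Round 3: B 24, D 39. D has a majority (≥32).

D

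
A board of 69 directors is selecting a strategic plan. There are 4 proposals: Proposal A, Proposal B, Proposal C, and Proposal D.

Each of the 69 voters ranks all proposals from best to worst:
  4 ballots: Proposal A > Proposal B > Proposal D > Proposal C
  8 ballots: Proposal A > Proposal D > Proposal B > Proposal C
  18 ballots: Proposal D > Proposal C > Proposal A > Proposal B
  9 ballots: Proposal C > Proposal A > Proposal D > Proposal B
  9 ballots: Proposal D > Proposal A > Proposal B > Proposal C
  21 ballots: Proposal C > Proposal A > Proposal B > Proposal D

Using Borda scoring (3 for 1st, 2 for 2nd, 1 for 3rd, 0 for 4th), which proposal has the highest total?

Proposal A: 4×3 + 8×3 + 18×1 + 9×2 + 9×2 + 21×2 = 132
Proposal B: 4×2 + 8×1 + 18×0 + 9×0 + 9×1 + 21×1 = 46
Proposal C: 4×0 + 8×0 + 18×2 + 9×3 + 9×0 + 21×3 = 126
Proposal D: 4×1 + 8×2 + 18×3 + 9×1 + 9×3 + 21×0 = 110

Proposal A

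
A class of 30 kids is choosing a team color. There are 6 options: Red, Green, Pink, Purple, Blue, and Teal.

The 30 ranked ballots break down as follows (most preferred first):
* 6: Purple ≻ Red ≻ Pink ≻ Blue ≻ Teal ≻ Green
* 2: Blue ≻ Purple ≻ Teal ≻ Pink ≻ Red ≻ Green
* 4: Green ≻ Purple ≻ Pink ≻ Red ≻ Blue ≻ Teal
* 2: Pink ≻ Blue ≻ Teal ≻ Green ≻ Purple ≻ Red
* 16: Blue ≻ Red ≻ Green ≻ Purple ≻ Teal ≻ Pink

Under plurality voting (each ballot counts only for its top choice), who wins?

First-place votes: Red 0, Green 4, Pink 2, Purple 6, Blue 18, Teal 0.

Blue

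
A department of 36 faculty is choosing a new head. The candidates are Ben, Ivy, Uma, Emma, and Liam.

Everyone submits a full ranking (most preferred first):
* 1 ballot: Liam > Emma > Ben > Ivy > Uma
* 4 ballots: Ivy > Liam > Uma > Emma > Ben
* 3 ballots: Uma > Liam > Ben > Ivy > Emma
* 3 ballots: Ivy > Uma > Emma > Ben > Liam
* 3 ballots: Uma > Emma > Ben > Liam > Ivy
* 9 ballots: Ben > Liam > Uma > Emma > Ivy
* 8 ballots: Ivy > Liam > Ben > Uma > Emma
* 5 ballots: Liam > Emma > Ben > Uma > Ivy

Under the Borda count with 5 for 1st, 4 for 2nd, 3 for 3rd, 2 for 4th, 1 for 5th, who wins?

Liam

Ben: 1×3 + 4×1 + 3×3 + 3×2 + 3×3 + 9×5 + 8×3 + 5×3 = 115
Ivy: 1×2 + 4×5 + 3×2 + 3×5 + 3×1 + 9×1 + 8×5 + 5×1 = 100
Uma: 1×1 + 4×3 + 3×5 + 3×4 + 3×5 + 9×3 + 8×2 + 5×2 = 108
Emma: 1×4 + 4×2 + 3×1 + 3×3 + 3×4 + 9×2 + 8×1 + 5×4 = 82
Liam: 1×5 + 4×4 + 3×4 + 3×1 + 3×2 + 9×4 + 8×4 + 5×5 = 135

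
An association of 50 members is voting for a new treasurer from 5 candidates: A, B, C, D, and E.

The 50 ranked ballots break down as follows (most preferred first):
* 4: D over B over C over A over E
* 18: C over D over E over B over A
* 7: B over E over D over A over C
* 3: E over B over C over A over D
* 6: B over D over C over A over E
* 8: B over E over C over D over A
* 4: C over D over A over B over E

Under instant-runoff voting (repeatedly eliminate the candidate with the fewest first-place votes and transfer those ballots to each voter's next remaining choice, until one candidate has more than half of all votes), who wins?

B

Round 1: A 0, B 21, C 22, D 4, E 3. A eliminated.
Round 2: B 21, C 22, D 4, E 3. E eliminated.
Round 3: B 24, C 22, D 4. D eliminated.
Round 4: B 28, C 22. B has a majority (≥26).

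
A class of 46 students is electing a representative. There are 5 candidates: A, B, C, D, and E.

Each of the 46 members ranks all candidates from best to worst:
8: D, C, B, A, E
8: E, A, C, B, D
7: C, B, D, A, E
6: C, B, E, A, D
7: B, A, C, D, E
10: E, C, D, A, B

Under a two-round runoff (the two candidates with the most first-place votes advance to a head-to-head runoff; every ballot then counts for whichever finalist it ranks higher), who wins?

C

Round 1 first-place votes: A 0, B 7, C 13, D 8, E 18. E and C advance.
Runoff: E is ranked above C on 18 ballots, C above E on 28.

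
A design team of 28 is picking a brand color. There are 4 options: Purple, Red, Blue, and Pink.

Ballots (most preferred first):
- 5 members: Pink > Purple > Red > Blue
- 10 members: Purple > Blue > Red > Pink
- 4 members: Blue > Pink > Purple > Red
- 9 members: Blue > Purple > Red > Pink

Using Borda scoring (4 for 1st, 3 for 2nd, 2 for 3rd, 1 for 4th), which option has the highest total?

Purple

Purple: 5×3 + 10×4 + 4×2 + 9×3 = 90
Red: 5×2 + 10×2 + 4×1 + 9×2 = 52
Blue: 5×1 + 10×3 + 4×4 + 9×4 = 87
Pink: 5×4 + 10×1 + 4×3 + 9×1 = 51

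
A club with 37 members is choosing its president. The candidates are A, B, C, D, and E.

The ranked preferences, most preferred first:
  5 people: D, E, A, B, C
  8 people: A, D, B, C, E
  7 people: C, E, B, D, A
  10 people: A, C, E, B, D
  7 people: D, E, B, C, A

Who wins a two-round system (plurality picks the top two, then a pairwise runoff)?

D

Round 1 first-place votes: A 18, B 0, C 7, D 12, E 0. A and D advance.
Runoff: A is ranked above D on 18 ballots, D above A on 19.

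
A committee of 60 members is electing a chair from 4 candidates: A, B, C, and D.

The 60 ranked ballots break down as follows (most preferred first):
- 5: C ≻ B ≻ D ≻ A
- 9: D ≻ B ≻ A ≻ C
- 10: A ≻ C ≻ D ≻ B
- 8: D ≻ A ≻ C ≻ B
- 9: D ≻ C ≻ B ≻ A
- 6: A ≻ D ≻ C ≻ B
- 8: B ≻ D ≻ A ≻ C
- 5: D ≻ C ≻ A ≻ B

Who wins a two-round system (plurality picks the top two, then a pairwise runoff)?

D

Round 1 first-place votes: A 16, B 8, C 5, D 31. D and A advance.
Runoff: D is ranked above A on 44 ballots, A above D on 16.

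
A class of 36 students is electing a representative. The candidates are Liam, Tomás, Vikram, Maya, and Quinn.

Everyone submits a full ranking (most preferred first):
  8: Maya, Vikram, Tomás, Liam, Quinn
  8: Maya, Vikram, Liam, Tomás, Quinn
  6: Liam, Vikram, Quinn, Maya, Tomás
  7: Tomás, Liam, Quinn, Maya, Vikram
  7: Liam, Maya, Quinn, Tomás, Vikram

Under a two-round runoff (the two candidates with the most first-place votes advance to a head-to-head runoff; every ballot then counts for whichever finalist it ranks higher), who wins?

Liam

Round 1 first-place votes: Liam 13, Tomás 7, Vikram 0, Maya 16, Quinn 0. Maya and Liam advance.
Runoff: Maya is ranked above Liam on 16 ballots, Liam above Maya on 20.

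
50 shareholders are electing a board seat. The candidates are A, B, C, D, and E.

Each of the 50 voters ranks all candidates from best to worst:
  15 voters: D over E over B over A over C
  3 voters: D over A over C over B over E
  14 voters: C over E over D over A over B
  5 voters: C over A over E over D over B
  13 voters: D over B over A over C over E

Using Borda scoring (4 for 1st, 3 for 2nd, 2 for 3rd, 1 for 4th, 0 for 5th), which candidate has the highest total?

A: 15×1 + 3×3 + 14×1 + 5×3 + 13×2 = 79
B: 15×2 + 3×1 + 14×0 + 5×0 + 13×3 = 72
C: 15×0 + 3×2 + 14×4 + 5×4 + 13×1 = 95
D: 15×4 + 3×4 + 14×2 + 5×1 + 13×4 = 157
E: 15×3 + 3×0 + 14×3 + 5×2 + 13×0 = 97

D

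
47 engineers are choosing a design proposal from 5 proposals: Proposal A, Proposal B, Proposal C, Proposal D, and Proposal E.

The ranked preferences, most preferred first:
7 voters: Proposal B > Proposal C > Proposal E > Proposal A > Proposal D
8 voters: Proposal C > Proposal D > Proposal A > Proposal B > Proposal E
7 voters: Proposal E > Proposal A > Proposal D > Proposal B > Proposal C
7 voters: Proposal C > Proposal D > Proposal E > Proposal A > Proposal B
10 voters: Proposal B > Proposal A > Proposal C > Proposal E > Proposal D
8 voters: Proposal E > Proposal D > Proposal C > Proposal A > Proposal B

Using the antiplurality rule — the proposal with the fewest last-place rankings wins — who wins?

Last-place votes: Proposal A 0, Proposal B 15, Proposal C 7, Proposal D 17, Proposal E 8.

Proposal A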